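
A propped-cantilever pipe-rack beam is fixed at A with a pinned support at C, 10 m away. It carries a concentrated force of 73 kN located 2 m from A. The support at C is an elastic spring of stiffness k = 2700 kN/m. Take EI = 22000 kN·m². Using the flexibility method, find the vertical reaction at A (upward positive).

Remove the prop at C; the released (primary) structure is a cantilever built in at A.
Free-end deflection of the primary structure under the applied loading (downward +):
  point load 73 at a = 2: Pa²(3L − a)/(6EI) = 1363/EI
Flexibility coefficient — unit upward force at C: δ_{CC} = L³/(3EI) = 333.3/EI.
With EI = 22000 kN·m²: δ_0 = 0.061939 m and δ_{CC} = 0.015152 m/kN.
Compatibility — the spring shortens by R_C/k under the reaction it provides: δ_0 − R_C·δ_{CC} = R_C/k. With 1/k = 0.00037 m/kN, R_C = δ_0 / (δ_{CC} + 1/k) = 0.061939 / (0.015152 + 0.00037) = 3.99 kN.
Vertical equilibrium: R_A = ΣP − R_C = 73 − 3.99 = 69.01 kN.

R_A = 69.01 kN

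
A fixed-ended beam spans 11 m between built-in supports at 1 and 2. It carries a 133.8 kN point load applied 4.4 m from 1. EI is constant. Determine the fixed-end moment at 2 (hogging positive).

Release both end moments; the primary structure is a simply-supported span 12 with redundants M_1 and M_2.
On the primary (simply-supported) span, the end slopes from the loading are:
  at 1: point load 133.8 at a = 4.4: Pab(L + b)/(6LEI) = 1036/EI
  at 2: point load 133.8 at a = 4.4: Pab(L + a)/(6LEI) = 906.6/EI
  θ_10 = 1036/EI,  θ_20 = 906.6/EI
Flexibility coefficients: a unit moment at one end gives L/(3EI) there and L/(6EI) at the far end, so f₁₁ = f₂₂ = 3.667/EI and f₁₂ = f₂₁ = 1.833/EI.
Compatibility — zero rotation at each built-in end:
  3.667 M_1 + 1.833 M_2 = 1036
  1.833 M_1 + 3.667 M_2 = 906.6
Solving the pair gives M_1 = 211.9 kN·m and M_2 = 141.3 kN·m (hogging).

M_2 = 141.3 kN·m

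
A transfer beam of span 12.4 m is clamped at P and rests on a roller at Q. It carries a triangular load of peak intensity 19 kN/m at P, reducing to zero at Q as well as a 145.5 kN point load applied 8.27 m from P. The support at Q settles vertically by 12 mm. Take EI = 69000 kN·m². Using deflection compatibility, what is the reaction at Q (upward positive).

R_Q = 97.75 kN

Remove the prop at Q; the released (primary) structure is a cantilever built in at P.
Primary-structure tip deflection at Q by superposition:
  triangular load, peak 19 at the fixed end: w₀L⁴/(30EI) = 14973/EI
  point load 145.5 at a = 8.27: Pa²(3L − a)/(6EI) = 47981/EI
  δ_0 = 62955/EI
Flexibility coefficient — unit upward force at Q: δ_{QQ} = L³/(3EI) = 635.5/EI.
With EI = 69000 kN·m²: δ_0 = 0.91238 m and δ_{QQ} = 0.009211 m/kN.
Compatibility — the beam at Q must follow the support down by 0.012 m: δ_0 − R_Q·δ_{QQ} = 0.012, so R_Q = (0.91238 − 0.012)/0.009211 = 97.75 kN.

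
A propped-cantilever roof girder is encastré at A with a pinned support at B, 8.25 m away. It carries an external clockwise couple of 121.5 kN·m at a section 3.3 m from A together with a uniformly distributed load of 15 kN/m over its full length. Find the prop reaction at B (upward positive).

R_B = 60.54 kN

Choose R_B as the redundant. The primary structure is the cantilever fixed at A.
Free-end deflection of the primary structure under the applied loading (downward +):
  clockwise couple 121.5 at a = 3.3: M₀a(2L − a)/(2EI) = 2646/EI
  UDL 15: wL⁴/(8EI) = 8686/EI
  δ_0 = 11332/EI
Flexibility coefficient — unit upward force at B: δ_{BB} = L³/(3EI) = 187.2/EI.
Compatibility at B: δ_0 − R_B·δ_{BB} = 0, so R_B = 11332/187.2 = 60.54 kN.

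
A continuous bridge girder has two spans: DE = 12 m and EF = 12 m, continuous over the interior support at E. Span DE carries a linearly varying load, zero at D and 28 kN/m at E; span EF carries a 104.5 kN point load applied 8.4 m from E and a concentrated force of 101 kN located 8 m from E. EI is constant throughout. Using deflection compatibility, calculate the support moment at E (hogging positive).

Take M_E as the redundant. Released structure: two simple spans DE and EF with a hinge at E.
End slopes at the hinge E, treating each span as simply supported:
  span DE: triangular load, peak 28: w₀L³/(45EI) = 1075/EI
  span EF: point load 104.5 at a = 8.4: Pab(L + b)/(6LEI) = 684.7/EI
  span EF: point load 101 at a = 8: Pab(L + b)/(6LEI) = 718.2/EI
  relative rotation θ_0 = (1075 + 1403)/EI = 2478/EI
A unit hogging moment at E produces rotation L₁/(3EI) + L₂/(3EI) = 8/EI.
Compatibility: M_E·(L₁+L₂)/(3EI) = θ_0, giving M_E = 309.8 kN·m (hogging).

M_E = 309.8 kN·m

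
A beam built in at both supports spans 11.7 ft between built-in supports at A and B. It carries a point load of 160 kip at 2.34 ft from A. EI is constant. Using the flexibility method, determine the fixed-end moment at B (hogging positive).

M_B = 59.9 kip·ft

Take the two fixed-end moments M_A, M_B as redundants; the released structure is the simple span AB.
On the primary (simply-supported) span, the end slopes from the loading are:
  at A: point load 160 at a = 2.34: Pab(L + b)/(6LEI) = 1051/EI
  at B: point load 160 at a = 2.34: Pab(L + a)/(6LEI) = 700.9/EI
  θ_A0 = 1051/EI,  θ_B0 = 700.9/EI
Flexibility coefficients: a unit moment at one end gives L/(3EI) there and L/(6EI) at the far end, so f₁₁ = f₂₂ = 3.9/EI and f₁₂ = f₂₁ = 1.95/EI.
Compatibility — zero rotation at each built-in end:
  3.9 M_A + 1.95 M_B = 1051
  1.95 M_A + 3.9 M_B = 700.9
Solving the pair gives M_A = 239.6 kip·ft and M_B = 59.9 kip·ft (hogging).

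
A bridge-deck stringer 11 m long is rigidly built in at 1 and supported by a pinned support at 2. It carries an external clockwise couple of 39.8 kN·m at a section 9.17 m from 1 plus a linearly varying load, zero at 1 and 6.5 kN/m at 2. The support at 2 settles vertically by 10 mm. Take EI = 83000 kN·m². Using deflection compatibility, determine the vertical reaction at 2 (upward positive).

R_2 = 23.07 kN

Remove the prop at 2; the released (primary) structure is a cantilever built in at 1.
Deflection at 2 on the released cantilever, summing each load's contribution:
  clockwise couple 39.8 at a = 9.17: M₀a(2L − a)/(2EI) = 2341/EI
  triangular load, peak 6.5 at the free end: 11w₀L⁴/(120EI) = 8724/EI
  δ_0 = 11065/EI
Flexibility coefficient — unit upward force at 2: δ_{22} = L³/(3EI) = 443.7/EI.
With EI = 83000 kN·m²: δ_0 = 0.13331 m and δ_{22} = 0.005345 m/kN.
Compatibility — the beam at 2 must follow the support down by 0.01 m: δ_0 − R_2·δ_{22} = 0.01, so R_2 = (0.13331 − 0.01)/0.005345 = 23.07 kN.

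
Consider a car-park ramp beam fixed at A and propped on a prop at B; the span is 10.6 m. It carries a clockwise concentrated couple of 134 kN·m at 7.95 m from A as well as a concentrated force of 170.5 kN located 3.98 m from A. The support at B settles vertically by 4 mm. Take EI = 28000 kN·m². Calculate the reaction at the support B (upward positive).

R_B = 49.04 kN

Release the roller at B. Primary structure: cantilever fixed at A.
Downward deflection at the released point B due to the loads:
  clockwise couple 134 at a = 7.95: M₀a(2L − a)/(2EI) = 7058/EI
  point load 170.5 at a = 3.98: Pa²(3L − a)/(6EI) = 12523/EI
  δ_0 = 19580/EI
Flexibility coefficient — unit upward force at B: δ_{BB} = L³/(3EI) = 397/EI.
With EI = 28000 kN·m²: δ_0 = 0.6993 m and δ_{BB} = 0.014179 m/kN.
Compatibility — the beam at B must follow the support down by 0.004 m: δ_0 − R_B·δ_{BB} = 0.004, so R_B = (0.6993 − 0.004)/0.014179 = 49.04 kN.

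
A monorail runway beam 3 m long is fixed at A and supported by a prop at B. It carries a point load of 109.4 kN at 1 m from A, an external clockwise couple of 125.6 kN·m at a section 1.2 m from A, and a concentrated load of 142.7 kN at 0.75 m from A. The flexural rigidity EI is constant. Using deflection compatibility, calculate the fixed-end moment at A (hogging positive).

M_A = 136 kN·m

Remove the prop at B; the released (primary) structure is a cantilever built in at A.
Deflection at B on the released cantilever, summing each load's contribution:
  point load 109.4 at a = 1: Pa²(3L − a)/(6EI) = 145.9/EI
  clockwise couple 125.6 at a = 1.2: M₀a(2L − a)/(2EI) = 361.7/EI
  point load 142.7 at a = 0.75: Pa²(3L − a)/(6EI) = 110.4/EI
  δ_0 = 618/EI
Flexibility coefficient — unit upward force at B: δ_{BB} = L³/(3EI) = 9/EI.
The prop prevents deflection at B: R_B = δ_0/δ_{BB} = 618/9 = 68.66 kN.
Moment equilibrium about A: M_A = Σ(load moments about A) − R_B·L = 342 − 68.66×3 = 136 kN·m.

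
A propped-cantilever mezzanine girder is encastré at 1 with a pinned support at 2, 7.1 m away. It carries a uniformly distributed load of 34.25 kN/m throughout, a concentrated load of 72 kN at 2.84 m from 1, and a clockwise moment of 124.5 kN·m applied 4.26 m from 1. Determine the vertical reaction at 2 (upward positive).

R_2 = 128.3 kN

Remove the prop at 2; the released (primary) structure is a cantilever built in at 1.
Downward deflection at the released point 2 due to the loads:
  UDL 34.25: wL⁴/(8EI) = 10879/EI
  point load 72 at a = 2.84: Pa²(3L − a)/(6EI) = 1787/EI
  clockwise couple 124.5 at a = 4.26: M₀a(2L − a)/(2EI) = 2636/EI
  δ_0 = 15302/EI
Tip deflection under a unit load at 2: L³/(3EI) = 119.3/EI.
Compatibility at 2: δ_0 − R_2·δ_{22} = 0, so R_2 = 15302/119.3 = 128.3 kN.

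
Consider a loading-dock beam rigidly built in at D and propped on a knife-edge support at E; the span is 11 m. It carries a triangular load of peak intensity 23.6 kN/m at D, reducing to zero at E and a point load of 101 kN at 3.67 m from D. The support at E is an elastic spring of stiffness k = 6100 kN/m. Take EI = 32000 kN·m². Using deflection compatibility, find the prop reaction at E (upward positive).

Remove the prop at E; the released (primary) structure is a cantilever built in at D.
Primary-structure tip deflection at E by superposition:
  triangular load, peak 23.6 at the fixed end: w₀L⁴/(30EI) = 11518/EI
  point load 101 at a = 3.67: Pa²(3L − a)/(6EI) = 6650/EI
  δ_0 = 18167/EI
Tip deflection under a unit load at E: L³/(3EI) = 443.7/EI.
With EI = 32000 kN·m²: δ_0 = 0.56773 m and δ_{EE} = 0.013865 m/kN.
Compatibility — the spring shortens by R_E/k under the reaction it provides: δ_0 − R_E·δ_{EE} = R_E/k. With 1/k = 0.000164 m/kN, R_E = δ_0 / (δ_{EE} + 1/k) = 0.56773 / (0.013865 + 0.000164) = 40.47 kN.

R_E = 40.47 kN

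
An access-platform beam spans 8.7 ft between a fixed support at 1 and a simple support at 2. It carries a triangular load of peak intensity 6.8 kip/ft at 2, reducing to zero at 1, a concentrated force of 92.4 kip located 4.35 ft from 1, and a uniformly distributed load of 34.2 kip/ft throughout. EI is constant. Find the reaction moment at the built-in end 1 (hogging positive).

Remove the prop at 2; the released (primary) structure is a cantilever built in at 1.
Downward deflection at the released point 2 due to the loads:
  triangular load, peak 6.8 at the free end: 11w₀L⁴/(120EI) = 3571/EI
  point load 92.4 at a = 4.35: Pa²(3L − a)/(6EI) = 6338/EI
  UDL 34.2: wL⁴/(8EI) = 24491/EI
  δ_0 = 34401/EI
Flexibility coefficient — unit upward force at 2: δ_{22} = L³/(3EI) = 219.5/EI.
Compatibility at 2: δ_0 − R_2·δ_{22} = 0, so R_2 = 34401/219.5 = 156.7 kip.
Moment equilibrium about 1: M_1 = Σ(load moments about 1) − R_2·L = 1868 − 156.7×8.7 = 504.3 kip·ft.

M_1 = 504.3 kip·ft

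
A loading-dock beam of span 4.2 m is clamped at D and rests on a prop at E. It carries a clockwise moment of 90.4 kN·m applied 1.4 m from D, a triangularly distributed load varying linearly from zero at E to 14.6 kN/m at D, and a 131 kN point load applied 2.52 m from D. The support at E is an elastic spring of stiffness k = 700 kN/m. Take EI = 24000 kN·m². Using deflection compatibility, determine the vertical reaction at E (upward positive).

R_E = 33.77 kN

Choose R_E as the redundant. The primary structure is the cantilever fixed at D.
Deflection at E on the released cantilever, summing each load's contribution:
  clockwise couple 90.4 at a = 1.4: M₀a(2L − a)/(2EI) = 443/EI
  triangular load, peak 14.6 at the fixed end: w₀L⁴/(30EI) = 151.4/EI
  point load 131 at a = 2.52: Pa²(3L − a)/(6EI) = 1398/EI
  δ_0 = 1992/EI
Flexibility coefficient — unit upward force at E: δ_{EE} = L³/(3EI) = 24.7/EI.
With EI = 24000 kN·m²: δ_0 = 0.083 m and δ_{EE} = 0.001029 m/kN.
Compatibility — the spring shortens by R_E/k under the reaction it provides: δ_0 − R_E·δ_{EE} = R_E/k. With 1/k = 0.001429 m/kN, R_E = δ_0 / (δ_{EE} + 1/k) = 0.083 / (0.001029 + 0.001429) = 33.77 kN.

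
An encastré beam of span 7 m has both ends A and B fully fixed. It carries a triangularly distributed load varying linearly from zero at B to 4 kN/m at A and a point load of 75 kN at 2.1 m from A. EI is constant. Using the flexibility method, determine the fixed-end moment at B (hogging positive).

M_B = 39.61 kN·m

Release both end moments; the primary structure is a simply-supported span AB with redundants M_A and M_B.
Simple-span end rotations at A and B under the given loads:
  at A: triangular load, peak 4: w₀L³/(45EI) = 30.49/EI
  at B: triangular load, peak 4: 7w₀L³/(360EI) = 26.68/EI
  at A: point load 75 at a = 2.1: Pab(L + b)/(6LEI) = 218.7/EI
  at B: point load 75 at a = 2.1: Pab(L + a)/(6LEI) = 167.2/EI
  θ_A0 = 249.2/EI,  θ_B0 = 193.9/EI
Flexibility coefficients: a unit moment at one end gives L/(3EI) there and L/(6EI) at the far end, so f₁₁ = f₂₂ = 2.333/EI and f₁₂ = f₂₁ = 1.167/EI.
Compatibility — zero rotation at each built-in end:
  2.333 M_A + 1.167 M_B = 249.2
  1.167 M_A + 2.333 M_B = 193.9
Solving the pair gives M_A = 86.97 kN·m and M_B = 39.61 kN·m (hogging).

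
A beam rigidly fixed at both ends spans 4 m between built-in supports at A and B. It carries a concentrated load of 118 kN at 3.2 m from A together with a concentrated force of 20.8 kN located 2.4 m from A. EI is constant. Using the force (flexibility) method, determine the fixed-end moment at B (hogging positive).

M_B = 72.4 kN·m

Take the two fixed-end moments M_A, M_B as redundants; the released structure is the simple span AB.
End rotations of the released simple span under the applied load (×1/EI):
  at A: point load 118 at a = 3.2: Pab(L + b)/(6LEI) = 60.42/EI
  at B: point load 118 at a = 3.2: Pab(L + a)/(6LEI) = 90.62/EI
  at A: point load 20.8 at a = 2.4: Pab(L + b)/(6LEI) = 18.64/EI
  at B: point load 20.8 at a = 2.4: Pab(L + a)/(6LEI) = 21.3/EI
  θ_A0 = 79.05/EI,  θ_B0 = 111.9/EI
Flexibility coefficients: a unit moment at one end gives L/(3EI) there and L/(6EI) at the far end, so f₁₁ = f₂₂ = 1.333/EI and f₁₂ = f₂₁ = 0.6667/EI.
Compatibility — zero rotation at each built-in end:
  1.333 M_A + 0.6667 M_B = 79.05
  0.6667 M_A + 1.333 M_B = 111.9
Solving the pair gives M_A = 23.09 kN·m and M_B = 72.4 kN·m (hogging).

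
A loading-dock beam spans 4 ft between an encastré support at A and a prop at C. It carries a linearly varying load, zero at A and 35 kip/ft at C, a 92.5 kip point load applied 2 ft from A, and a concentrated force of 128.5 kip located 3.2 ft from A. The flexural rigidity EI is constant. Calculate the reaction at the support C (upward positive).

Remove the prop at C; the released (primary) structure is a cantilever built in at A.
Free-end deflection of the primary structure under the applied loading (downward +):
  triangular load, peak 35 at the free end: 11w₀L⁴/(120EI) = 821.3/EI
  point load 92.5 at a = 2: Pa²(3L − a)/(6EI) = 616.7/EI
  point load 128.5 at a = 3.2: Pa²(3L − a)/(6EI) = 1930/EI
  δ_0 = 3368/EI
Tip deflection under a unit load at C: L³/(3EI) = 21.33/EI.
Compatibility at C: δ_0 − R_C·δ_{CC} = 0, so R_C = 3368/21.33 = 157.9 kip.

R_C = 157.9 kip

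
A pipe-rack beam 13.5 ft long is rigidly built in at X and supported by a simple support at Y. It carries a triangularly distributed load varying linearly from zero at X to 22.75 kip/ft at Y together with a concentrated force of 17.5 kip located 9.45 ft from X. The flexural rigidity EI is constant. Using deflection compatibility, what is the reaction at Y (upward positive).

R_Y = 94.32 kip

Release the roller at Y. Primary structure: cantilever fixed at X.
Deflection at Y on the released cantilever, summing each load's contribution:
  triangular load, peak 22.75 at the free end: 11w₀L⁴/(120EI) = 69267/EI
  point load 17.5 at a = 9.45: Pa²(3L − a)/(6EI) = 8087/EI
  δ_0 = 77355/EI
Flexibility coefficient — unit upward force at Y: δ_{YY} = L³/(3EI) = 820.1/EI.
Compatibility at Y: δ_0 − R_Y·δ_{YY} = 0, so R_Y = 77355/820.1 = 94.32 kip.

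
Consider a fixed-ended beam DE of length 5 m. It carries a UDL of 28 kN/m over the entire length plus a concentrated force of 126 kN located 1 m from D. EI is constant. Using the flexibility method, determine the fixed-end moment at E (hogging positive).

M_E = 78.49 kN·m

Take the two fixed-end moments M_D, M_E as redundants; the released structure is the simple span DE.
Simple-span end rotations at D and E under the given loads:
  at D: UDL 28: wL³/(24EI) = 145.8/EI
  at E: UDL 28: wL³/(24EI) = 145.8/EI
  at D: point load 126 at a = 1: Pab(L + b)/(6LEI) = 151.2/EI
  at E: point load 126 at a = 1: Pab(L + a)/(6LEI) = 100.8/EI
  θ_D0 = 297/EI,  θ_E0 = 246.6/EI
Flexibility coefficients: a unit moment at one end gives L/(3EI) there and L/(6EI) at the far end, so f₁₁ = f₂₂ = 1.667/EI and f₁₂ = f₂₁ = 0.8333/EI.
Compatibility — zero rotation at each built-in end:
  1.667 M_D + 0.8333 M_E = 297
  0.8333 M_D + 1.667 M_E = 246.6
Solving the pair gives M_D = 139 kN·m and M_E = 78.49 kN·m (hogging).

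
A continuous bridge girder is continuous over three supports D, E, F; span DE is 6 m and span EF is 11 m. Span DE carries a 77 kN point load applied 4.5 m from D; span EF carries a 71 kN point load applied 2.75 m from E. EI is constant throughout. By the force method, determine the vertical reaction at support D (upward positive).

R_D = 0.9731 kN

Take M_E as the redundant. Released structure: two simple spans DE and EF with a hinge at E.
Discontinuity in slope at E on the released structure — sum the simple-span end rotations:
  span DE: point load 77 at a = 4.5: Pab(L + a)/(6LEI) = 151.6/EI
  span EF: point load 71 at a = 2.75: Pab(L + b)/(6LEI) = 469.8/EI
  relative rotation θ_0 = (151.6 + 469.8)/EI = 621.4/EI
A unit hogging moment at E produces rotation L₁/(3EI) + L₂/(3EI) = 5.667/EI.
Slope continuity at E: θ_0 = M_E·5.667/EI, so M_E = 621.4/5.667 = 109.7 kN·m (hogging).
Span DE, ΣM about D with M_E applied at E: R_E^{DE}·6 = 346.5 + 109.7, so R_E^{DE} = 76.03 kN and R_D = 77 − 76.03 = 0.9731 kN.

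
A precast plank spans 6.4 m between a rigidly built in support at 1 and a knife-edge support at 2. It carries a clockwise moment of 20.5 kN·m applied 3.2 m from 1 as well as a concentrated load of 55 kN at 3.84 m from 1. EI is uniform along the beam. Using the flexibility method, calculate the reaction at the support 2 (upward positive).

Release the roller at 2. Primary structure: cantilever fixed at 1.
Primary-structure tip deflection at 2 by superposition:
  clockwise couple 20.5 at a = 3.2: M₀a(2L − a)/(2EI) = 314.9/EI
  point load 55 at a = 3.84: Pa²(3L − a)/(6EI) = 2076/EI
  δ_0 = 2391/EI
Tip deflection under a unit load at 2: L³/(3EI) = 87.38/EI.
The prop prevents deflection at 2: R_2 = δ_0/δ_{22} = 2391/87.38 = 27.36 kN.

R_2 = 27.36 kN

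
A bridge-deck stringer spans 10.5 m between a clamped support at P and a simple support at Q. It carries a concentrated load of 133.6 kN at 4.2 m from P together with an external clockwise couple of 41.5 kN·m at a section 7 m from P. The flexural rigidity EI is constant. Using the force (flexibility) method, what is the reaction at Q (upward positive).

R_Q = 33.06 kN

Take the reaction at Q as the redundant and release it; the primary structure is a cantilever fixed at P.
Deflection at Q on the released cantilever, summing each load's contribution:
  point load 133.6 at a = 4.2: Pa²(3L − a)/(6EI) = 10723/EI
  clockwise couple 41.5 at a = 7: M₀a(2L − a)/(2EI) = 2034/EI
  δ_0 = 12757/EI
Tip deflection under a unit load at Q: L³/(3EI) = 385.9/EI.
Compatibility at Q: δ_0 − R_Q·δ_{QQ} = 0, so R_Q = 12757/385.9 = 33.06 kN.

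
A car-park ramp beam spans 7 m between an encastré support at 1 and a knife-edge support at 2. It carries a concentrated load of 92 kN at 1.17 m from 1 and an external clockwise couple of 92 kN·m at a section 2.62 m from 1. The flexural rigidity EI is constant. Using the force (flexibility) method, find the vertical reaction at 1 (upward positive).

Remove the prop at 2; the released (primary) structure is a cantilever built in at 1.
Primary-structure tip deflection at 2 by superposition:
  point load 92 at a = 1.17: Pa²(3L − a)/(6EI) = 416.2/EI
  clockwise couple 92 at a = 2.62: M₀a(2L − a)/(2EI) = 1372/EI
  δ_0 = 1788/EI
Flexibility coefficient — unit upward force at 2: δ_{22} = L³/(3EI) = 114.3/EI.
Compatibility at 2: δ_0 − R_2·δ_{22} = 0, so R_2 = 1788/114.3 = 15.64 kN.
Vertical equilibrium: R_1 = ΣP − R_2 = 92 − 15.64 = 76.36 kN.

R_1 = 76.36 kN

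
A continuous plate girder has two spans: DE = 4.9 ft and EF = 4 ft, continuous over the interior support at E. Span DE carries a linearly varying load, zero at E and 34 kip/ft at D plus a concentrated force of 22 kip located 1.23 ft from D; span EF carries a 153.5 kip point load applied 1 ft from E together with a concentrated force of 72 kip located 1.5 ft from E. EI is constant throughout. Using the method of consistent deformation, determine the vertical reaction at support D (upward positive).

Take M_E as the redundant. Released structure: two simple spans DE and EF with a hinge at E.
Discontinuity in slope at E on the released structure — sum the simple-span end rotations:
  span DE: triangular load, peak 34: 7w₀L³/(360EI) = 77.78/EI
  span DE: point load 22 at a = 1.23: Pab(L + a)/(6LEI) = 20.71/EI
  span EF: point load 153.5 at a = 1: Pab(L + b)/(6LEI) = 134.3/EI
  span EF: point load 72 at a = 1.5: Pab(L + b)/(6LEI) = 73.12/EI
  relative rotation θ_0 = (98.49 + 207.4)/EI = 305.9/EI
A unit hogging moment at E produces rotation L₁/(3EI) + L₂/(3EI) = 2.967/EI.
Compatibility: M_E·(L₁+L₂)/(3EI) = θ_0, giving M_E = 103.1 kip·ft (hogging).
Span DE, ΣM about D with M_E applied at E: R_E^{DE}·4.9 = 163.1 + 103.1, so R_E^{DE} = 54.33 kip and R_D = 105.3 − 54.33 = 50.97 kip.

R_D = 50.97 kip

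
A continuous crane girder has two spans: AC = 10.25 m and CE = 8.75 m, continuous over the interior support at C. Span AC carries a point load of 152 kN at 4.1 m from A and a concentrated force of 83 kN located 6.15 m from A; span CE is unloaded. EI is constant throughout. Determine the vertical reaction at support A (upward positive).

Take M_C as the redundant. Released structure: two simple spans AC and CE with a hinge at C.
End slopes at the hinge C, treating each span as simply supported:
  span AC: point load 152 at a = 4.1: Pab(L + a)/(6LEI) = 894.3/EI
  span AC: point load 83 at a = 6.15: Pab(L + a)/(6LEI) = 558.1/EI
  relative rotation θ_0 = (1452 + 0)/EI = 1452/EI
A unit hogging moment at C produces rotation L₁/(3EI) + L₂/(3EI) = 6.333/EI.
Slope continuity at C: θ_0 = M_C·6.333/EI, so M_C = 1452/6.333 = 229.3 kN·m (hogging).
Span AC, ΣM about A with M_C applied at C: R_C^{AC}·10.25 = 1134 + 229.3, so R_C^{AC} = 133 kN and R_A = 235 − 133 = 102 kN.

R_A = 102 kN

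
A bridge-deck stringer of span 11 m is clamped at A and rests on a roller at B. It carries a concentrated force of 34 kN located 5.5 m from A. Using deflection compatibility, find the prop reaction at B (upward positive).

R_B = 10.62 kN

Remove the prop at B; the released (primary) structure is a cantilever built in at A.
Free-end deflection of the primary structure under the applied loading (downward +):
  point load 34 at a = 5.5: Pa²(3L − a)/(6EI) = 4714/EI
Flexibility coefficient — unit upward force at B: δ_{BB} = L³/(3EI) = 443.7/EI.
Compatibility at B: δ_0 − R_B·δ_{BB} = 0, so R_B = 4714/443.7 = 10.62 kN.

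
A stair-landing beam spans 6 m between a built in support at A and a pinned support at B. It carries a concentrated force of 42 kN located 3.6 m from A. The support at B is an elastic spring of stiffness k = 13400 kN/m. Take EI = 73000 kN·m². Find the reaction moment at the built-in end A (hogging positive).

Take the reaction at B as the redundant and release it; the primary structure is a cantilever fixed at A.
Primary-structure tip deflection at B by superposition:
  point load 42 at a = 3.6: Pa²(3L − a)/(6EI) = 1306/EI
Tip deflection under a unit load at B: L³/(3EI) = 72/EI.
With EI = 73000 kN·m²: δ_0 = 0.017895 m and δ_{BB} = 0.000986 m/kN.
Compatibility — the spring shortens by R_B/k under the reaction it provides: δ_0 − R_B·δ_{BB} = R_B/k. With 1/k = 0.000075 m/kN, R_B = δ_0 / (δ_{BB} + 1/k) = 0.017895 / (0.000986 + 0.000075) = 16.87 kN.
Moment equilibrium about A: M_A = Σ(load moments about A) − R_B·L = 151.2 − 16.87×6 = 49.99 kN·m.

M_A = 49.99 kN·m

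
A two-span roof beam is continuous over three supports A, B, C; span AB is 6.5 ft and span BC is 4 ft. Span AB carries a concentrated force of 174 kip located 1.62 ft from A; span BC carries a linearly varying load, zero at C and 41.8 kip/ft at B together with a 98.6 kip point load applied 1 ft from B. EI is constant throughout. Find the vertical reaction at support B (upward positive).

Take M_B as the redundant. Released structure: two simple spans AB and BC with a hinge at B.
End slopes at the hinge B, treating each span as simply supported:
  span AB: point load 174 at a = 1.62: Pab(L + a)/(6LEI) = 286.4/EI
  span BC: triangular load, peak 41.8: w₀L³/(45EI) = 59.45/EI
  span BC: point load 98.6 at a = 1: Pab(L + b)/(6LEI) = 86.28/EI
  relative rotation θ_0 = (286.4 + 145.7)/EI = 432.1/EI
A unit hogging moment at B produces rotation L₁/(3EI) + L₂/(3EI) = 3.5/EI.
Compatibility: M_B·(L₁+L₂)/(3EI) = θ_0, giving M_B = 123.5 kip·ft (hogging).
Span AB, ΣM about A with M_B applied at B: R_B^{AB}·6.5 = 281.9 + 123.5, so R_B^{AB} = 62.36 kip and R_A = 174 − 62.36 = 111.6 kip.
Span BC, ΣM about C: R_B^{BC}·4 = 518.7 + 123.5, so R_B^{BC} = 160.5 kip and R_C = 182.2 − 160.5 = 21.65 kip.
R_B = 62.36 + 160.5 = 222.9 kip.

R_B = 222.9 kip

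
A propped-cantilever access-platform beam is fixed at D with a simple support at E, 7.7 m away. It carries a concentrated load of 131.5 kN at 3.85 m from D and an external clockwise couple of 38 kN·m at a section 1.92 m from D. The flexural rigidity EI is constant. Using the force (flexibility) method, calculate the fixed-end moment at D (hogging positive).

Remove the prop at E; the released (primary) structure is a cantilever built in at D.
Primary-structure tip deflection at E by superposition:
  point load 131.5 at a = 3.85: Pa²(3L − a)/(6EI) = 6254/EI
  clockwise couple 38 at a = 1.92: M₀a(2L − a)/(2EI) = 491.8/EI
  δ_0 = 6745/EI
Tip deflection under a unit load at E: L³/(3EI) = 152.2/EI.
Compatibility at E: δ_0 − R_E·δ_{EE} = 0, so R_E = 6745/152.2 = 44.33 kN.
Moment equilibrium about D: M_D = Σ(load moments about D) − R_E·L = 544.3 − 44.33×7.7 = 203 kN·m.

M_D = 203 kN·m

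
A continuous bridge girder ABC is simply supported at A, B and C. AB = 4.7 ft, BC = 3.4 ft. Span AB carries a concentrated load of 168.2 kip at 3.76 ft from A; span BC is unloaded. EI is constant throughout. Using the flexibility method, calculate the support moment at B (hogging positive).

Take M_B as the redundant. Released structure: two simple spans AB and BC with a hinge at B.
Rotations at B on the released spans (each span's end-slope, ×1/EI):
  span AB: point load 168.2 at a = 3.76: Pab(L + a)/(6LEI) = 178.3/EI
  relative rotation θ_0 = (178.3 + 0)/EI = 178.3/EI
A unit hogging moment at B produces rotation L₁/(3EI) + L₂/(3EI) = 2.7/EI.
Compatibility: M_B·(L₁+L₂)/(3EI) = θ_0, giving M_B = 66.05 kip·ft (hogging).

M_B = 66.05 kip·ft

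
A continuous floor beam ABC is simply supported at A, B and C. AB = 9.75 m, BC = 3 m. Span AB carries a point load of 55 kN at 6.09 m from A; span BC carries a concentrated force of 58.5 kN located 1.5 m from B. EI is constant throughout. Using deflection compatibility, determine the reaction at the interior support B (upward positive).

Take M_B as the redundant. Released structure: two simple spans AB and BC with a hinge at B.
Rotations at B on the released spans (each span's end-slope, ×1/EI):
  span AB: point load 55 at a = 6.09: Pab(L + a)/(6LEI) = 331.9/EI
  span BC: point load 58.5 at a = 1.5: Pab(L + b)/(6LEI) = 32.91/EI
  relative rotation θ_0 = (331.9 + 32.91)/EI = 364.8/EI
A unit hogging moment at B produces rotation L₁/(3EI) + L₂/(3EI) = 4.25/EI.
Slope continuity at B: θ_0 = M_B·4.25/EI, so M_B = 364.8/4.25 = 85.85 kN·m (hogging).
Span AB, ΣM about A with M_B applied at B: R_B^{AB}·9.75 = 334.9 + 85.85, so R_B^{AB} = 43.16 kN and R_A = 55 − 43.16 = 11.84 kN.
Span BC, ΣM about C: R_B^{BC}·3 = 87.75 + 85.85, so R_B^{BC} = 57.87 kN and R_C = 58.5 − 57.87 = 0.6346 kN.
R_B = 43.16 + 57.87 = 101 kN.

R_B = 101 kN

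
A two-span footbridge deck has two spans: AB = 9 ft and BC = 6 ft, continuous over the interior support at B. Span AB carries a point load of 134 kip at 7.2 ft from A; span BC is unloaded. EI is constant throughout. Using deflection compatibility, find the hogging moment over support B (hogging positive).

M_B = 104.2 kip·ft

Take M_B as the redundant. Released structure: two simple spans AB and BC with a hinge at B.
End slopes at the hinge B, treating each span as simply supported:
  span AB: point load 134 at a = 7.2: Pab(L + a)/(6LEI) = 521/EI
  relative rotation θ_0 = (521 + 0)/EI = 521/EI
A unit hogging moment at B produces rotation L₁/(3EI) + L₂/(3EI) = 5/EI.
Compatibility: M_B·(L₁+L₂)/(3EI) = θ_0, giving M_B = 104.2 kip·ft (hogging).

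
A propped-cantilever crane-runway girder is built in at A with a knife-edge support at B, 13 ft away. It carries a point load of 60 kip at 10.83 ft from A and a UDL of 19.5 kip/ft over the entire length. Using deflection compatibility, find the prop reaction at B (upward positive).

R_B = 140.2 kip

Release the roller at B. Primary structure: cantilever fixed at A.
Primary-structure tip deflection at B by superposition:
  point load 60 at a = 10.83: Pa²(3L − a)/(6EI) = 33040/EI
  UDL 19.5: wL⁴/(8EI) = 69617/EI
  δ_0 = 102658/EI
Flexibility coefficient — unit upward force at B: δ_{BB} = L³/(3EI) = 732.3/EI.
The prop prevents deflection at B: R_B = δ_0/δ_{BB} = 102658/732.3 = 140.2 kip.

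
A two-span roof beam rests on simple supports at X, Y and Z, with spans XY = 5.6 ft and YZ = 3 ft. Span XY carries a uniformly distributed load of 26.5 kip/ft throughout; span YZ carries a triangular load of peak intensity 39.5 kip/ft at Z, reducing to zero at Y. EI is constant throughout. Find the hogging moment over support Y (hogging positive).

M_Y = 74.88 kip·ft

Release continuity at Y by inserting a hinge; the redundant is the internal moment M_Y. The primary structure is two simply-supported spans XY and YZ.
End slopes at the hinge Y, treating each span as simply supported:
  span XY: UDL 26.5: wL³/(24EI) = 193.9/EI
  span YZ: triangular load, peak 39.5: 7w₀L³/(360EI) = 20.74/EI
  relative rotation θ_0 = (193.9 + 20.74)/EI = 214.6/EI
A unit hogging moment at Y produces rotation L₁/(3EI) + L₂/(3EI) = 2.867/EI.
Slope continuity at Y: θ_0 = M_Y·2.867/EI, so M_Y = 214.6/2.867 = 74.88 kip·ft (hogging).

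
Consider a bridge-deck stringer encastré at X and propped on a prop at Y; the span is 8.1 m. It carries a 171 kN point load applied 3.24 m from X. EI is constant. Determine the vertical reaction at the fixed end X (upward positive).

Release the roller at Y. Primary structure: cantilever fixed at X.
Primary-structure tip deflection at Y by superposition:
  point load 171 at a = 3.24: Pa²(3L − a)/(6EI) = 6301/EI
Flexibility coefficient — unit upward force at Y: δ_{YY} = L³/(3EI) = 177.1/EI.
The prop prevents deflection at Y: R_Y = δ_0/δ_{YY} = 6301/177.1 = 35.57 kN.
Vertical equilibrium: R_X = ΣP − R_Y = 171 − 35.57 = 135.4 kN.

R_X = 135.4 kN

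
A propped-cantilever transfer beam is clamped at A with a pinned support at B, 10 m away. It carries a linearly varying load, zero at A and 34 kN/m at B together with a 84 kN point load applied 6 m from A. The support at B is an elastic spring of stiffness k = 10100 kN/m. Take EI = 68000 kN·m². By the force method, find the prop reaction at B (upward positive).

R_B = 127.2 kN

Choose R_B as the redundant. The primary structure is the cantilever fixed at A.
Primary-structure tip deflection at B by superposition:
  triangular load, peak 34 at the free end: 11w₀L⁴/(120EI) = 31167/EI
  point load 84 at a = 6: Pa²(3L − a)/(6EI) = 12096/EI
  δ_0 = 43263/EI
Flexibility coefficient — unit upward force at B: δ_{BB} = L³/(3EI) = 333.3/EI.
With EI = 68000 kN·m²: δ_0 = 0.63622 m and δ_{BB} = 0.004902 m/kN.
Compatibility — the spring shortens by R_B/k under the reaction it provides: δ_0 − R_B·δ_{BB} = R_B/k. With 1/k = 0.000099 m/kN, R_B = δ_0 / (δ_{BB} + 1/k) = 0.63622 / (0.004902 + 0.000099) = 127.2 kN.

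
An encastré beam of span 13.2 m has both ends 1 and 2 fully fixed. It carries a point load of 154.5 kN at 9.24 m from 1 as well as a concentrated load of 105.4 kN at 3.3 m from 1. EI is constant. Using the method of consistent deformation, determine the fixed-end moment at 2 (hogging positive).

M_2 = 365 kN·m

Release both end moments; the primary structure is a simply-supported span 12 with redundants M_1 and M_2.
End rotations of the released simple span under the applied load (×1/EI):
  at 1: point load 154.5 at a = 9.24: Pab(L + b)/(6LEI) = 1225/EI
  at 2: point load 154.5 at a = 9.24: Pab(L + a)/(6LEI) = 1602/EI
  at 1: point load 105.4 at a = 3.3: Pab(L + b)/(6LEI) = 1004/EI
  at 2: point load 105.4 at a = 3.3: Pab(L + a)/(6LEI) = 717.4/EI
  θ_10 = 2229/EI,  θ_20 = 2319/EI
Flexibility coefficients: a unit moment at one end gives L/(3EI) there and L/(6EI) at the far end, so f₁₁ = f₂₂ = 4.4/EI and f₁₂ = f₂₁ = 2.2/EI.
Compatibility — zero rotation at each built-in end:
  4.4 M_1 + 2.2 M_2 = 2229
  2.2 M_1 + 4.4 M_2 = 2319
Solving the pair gives M_1 = 324.1 kN·m and M_2 = 365 kN·m (hogging).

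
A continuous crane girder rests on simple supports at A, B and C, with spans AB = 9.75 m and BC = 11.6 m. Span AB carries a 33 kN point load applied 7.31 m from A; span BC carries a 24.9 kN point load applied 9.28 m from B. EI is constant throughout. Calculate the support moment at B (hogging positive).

Insert a hinge at B; M_B is the redundant, and each span becomes simply supported.
Discontinuity in slope at B on the released structure — sum the simple-span end rotations:
  span AB: point load 33 at a = 7.31: Pab(L + a)/(6LEI) = 171.7/EI
  span BC: point load 24.9 at a = 9.28: Pab(L + b)/(6LEI) = 107.2/EI
  relative rotation θ_0 = (171.7 + 107.2)/EI = 278.9/EI
A unit hogging moment at B produces rotation L₁/(3EI) + L₂/(3EI) = 7.117/EI.
Compatibility: M_B·(L₁+L₂)/(3EI) = θ_0, giving M_B = 39.19 kN·m (hogging).

M_B = 39.19 kN·m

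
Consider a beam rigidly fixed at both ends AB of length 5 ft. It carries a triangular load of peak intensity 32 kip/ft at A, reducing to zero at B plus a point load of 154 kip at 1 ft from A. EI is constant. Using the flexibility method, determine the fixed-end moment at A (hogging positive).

Release both end moments; the primary structure is a simply-supported span AB with redundants M_A and M_B.
End rotations of the released simple span under the applied load (×1/EI):
  at A: triangular load, peak 32: w₀L³/(45EI) = 88.89/EI
  at B: triangular load, peak 32: 7w₀L³/(360EI) = 77.78/EI
  at A: point load 154 at a = 1: Pab(L + b)/(6LEI) = 184.8/EI
  at B: point load 154 at a = 1: Pab(L + a)/(6LEI) = 123.2/EI
  θ_A0 = 273.7/EI,  θ_B0 = 201/EI
Flexibility coefficients: a unit moment at one end gives L/(3EI) there and L/(6EI) at the far end, so f₁₁ = f₂₂ = 1.667/EI and f₁₂ = f₂₁ = 0.8333/EI.
Compatibility — zero rotation at each built-in end:
  1.667 M_A + 0.8333 M_B = 273.7
  0.8333 M_A + 1.667 M_B = 201
Solving the pair gives M_A = 138.6 kip·ft and M_B = 51.31 kip·ft (hogging).

M_A = 138.6 kip·ft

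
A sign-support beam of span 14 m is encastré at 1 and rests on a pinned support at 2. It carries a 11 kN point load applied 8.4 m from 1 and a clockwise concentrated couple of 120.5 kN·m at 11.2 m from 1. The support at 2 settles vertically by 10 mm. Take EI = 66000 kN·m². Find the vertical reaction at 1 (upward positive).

Take the reaction at 2 as the redundant and release it; the primary structure is a cantilever fixed at 1.
Free-end deflection of the primary structure under the applied loading (downward +):
  point load 11 at a = 8.4: Pa²(3L − a)/(6EI) = 4346/EI
  clockwise couple 120.5 at a = 11.2: M₀a(2L − a)/(2EI) = 11337/EI
  δ_0 = 15683/EI
Flexibility coefficient — unit upward force at 2: δ_{22} = L³/(3EI) = 914.7/EI.
With EI = 66000 kN·m²: δ_0 = 0.23762 m and δ_{22} = 0.013859 m/kN.
Compatibility — the beam at 2 must follow the support down by 0.01 m: δ_0 − R_2·δ_{22} = 0.01, so R_2 = (0.23762 − 0.01)/0.013859 = 16.42 kN.
Vertical equilibrium: R_1 = ΣP − R_2 = 11 − 16.42 = -5.425 kN.

R_1 = -5.425 kN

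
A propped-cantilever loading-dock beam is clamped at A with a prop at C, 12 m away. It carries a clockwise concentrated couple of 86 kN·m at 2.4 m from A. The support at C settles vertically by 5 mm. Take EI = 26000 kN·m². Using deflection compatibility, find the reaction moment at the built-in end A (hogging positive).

Take the reaction at C as the redundant and release it; the primary structure is a cantilever fixed at A.
Deflection at C on the released cantilever, summing each load's contribution:
  clockwise couple 86 at a = 2.4: M₀a(2L − a)/(2EI) = 2229/EI
Tip deflection under a unit load at C: L³/(3EI) = 576/EI.
With EI = 26000 kN·m²: δ_0 = 0.085735 m and δ_{CC} = 0.022154 m/kN.
Compatibility — the beam at C must follow the support down by 0.005 m: δ_0 − R_C·δ_{CC} = 0.005, so R_C = (0.085735 − 0.005)/0.022154 = 3.644 kN.
Moment equilibrium about A: M_A = Σ(load moments about A) − R_C·L = 86 − 3.644×12 = 42.27 kN·m.

M_A = 42.27 kN·m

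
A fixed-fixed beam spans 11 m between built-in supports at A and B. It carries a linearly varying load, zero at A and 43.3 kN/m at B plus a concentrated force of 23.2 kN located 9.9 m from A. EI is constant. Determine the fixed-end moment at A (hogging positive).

Take the two fixed-end moments M_A, M_B as redundants; the released structure is the simple span AB.
Simple-span end rotations at A and B under the given loads:
  at A: triangular load, peak 43.3: 7w₀L³/(360EI) = 1121/EI
  at B: triangular load, peak 43.3: w₀L³/(45EI) = 1281/EI
  at A: point load 23.2 at a = 9.9: Pab(L + b)/(6LEI) = 46.32/EI
  at B: point load 23.2 at a = 9.9: Pab(L + a)/(6LEI) = 80.01/EI
  θ_A0 = 1167/EI,  θ_B0 = 1361/EI
Flexibility coefficients: a unit moment at one end gives L/(3EI) there and L/(6EI) at the far end, so f₁₁ = f₂₂ = 3.667/EI and f₁₂ = f₂₁ = 1.833/EI.
Compatibility — zero rotation at each built-in end:
  3.667 M_A + 1.833 M_B = 1167
  1.833 M_A + 3.667 M_B = 1361
Solving the pair gives M_A = 176.9 kN·m and M_B = 282.6 kN·m (hogging).

M_A = 176.9 kN·m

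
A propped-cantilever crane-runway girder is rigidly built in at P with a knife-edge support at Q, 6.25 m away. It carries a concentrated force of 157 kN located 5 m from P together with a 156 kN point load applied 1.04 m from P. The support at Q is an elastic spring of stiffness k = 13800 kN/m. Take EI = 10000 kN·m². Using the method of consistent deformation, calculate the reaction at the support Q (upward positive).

R_Q = 115.6 kN

Remove the prop at Q; the released (primary) structure is a cantilever built in at P.
Downward deflection at the released point Q due to the loads:
  point load 157 at a = 5: Pa²(3L − a)/(6EI) = 8995/EI
  point load 156 at a = 1.04: Pa²(3L − a)/(6EI) = 498/EI
  δ_0 = 9493/EI
Flexibility coefficient — unit upward force at Q: δ_{QQ} = L³/(3EI) = 81.38/EI.
With EI = 10000 kN·m²: δ_0 = 0.94928 m and δ_{QQ} = 0.008138 m/kN.
Compatibility — the spring shortens by R_Q/k under the reaction it provides: δ_0 − R_Q·δ_{QQ} = R_Q/k. With 1/k = 0.000072 m/kN, R_Q = δ_0 / (δ_{QQ} + 1/k) = 0.94928 / (0.008138 + 0.000072) = 115.6 kN.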